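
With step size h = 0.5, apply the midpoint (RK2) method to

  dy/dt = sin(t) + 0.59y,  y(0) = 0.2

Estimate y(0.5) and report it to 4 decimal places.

Midpoint: k1 = f(t_n, y_n); k2 = f(t_n + h/2, y_n + (h/2)·k1); y_{n+1} = y_n + h·k2.
t=0.000000, y=0.200000:
  k1 = f(0.000000, 0.200000) = 0.118000
  k2 = f(0.250000, 0.229500) = 0.382809
  y ← 0.200000 + 0.5·0.382809 = 0.391404
y(0.5) ≈ 0.3914

0.3914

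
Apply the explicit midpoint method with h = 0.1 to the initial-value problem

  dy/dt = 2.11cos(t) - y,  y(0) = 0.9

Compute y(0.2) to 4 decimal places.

Midpoint: k1 = f(t_n, y_n); k2 = f(t_n + h/2, y_n + (h/2)·k1); y_{n+1} = y_n + h·k2.
t=0.000000, y=0.900000:
  k1 = f(0.000000, 0.900000) = 1.210000
  k2 = f(0.050000, 0.960500) = 1.146863
  y ← 0.900000 + 0.1·1.146863 = 1.014686
t=0.100000, y=1.014686:
  k1 = f(0.100000, 1.014686) = 1.084772
  k2 = f(0.150000, 1.068925) = 1.017382
  y ← 1.014686 + 0.1·1.017382 = 1.116425
y(0.2) ≈ 1.1164

1.1164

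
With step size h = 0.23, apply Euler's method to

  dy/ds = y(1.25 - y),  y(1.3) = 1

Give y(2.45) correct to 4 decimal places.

1.1914

Euler: y_{n+1} = y_n + h·f(s_n, y_n).
s=1.300000, y=1.000000: f=0.250000 → y ← 1.000000 + 0.23·0.250000 = 1.057500
s=1.530000, y=1.057500: f=0.203569 → y ← 1.057500 + 0.23·0.203569 = 1.104321
s=1.760000, y=1.104321: f=0.160877 → y ← 1.104321 + 0.23·0.160877 = 1.141322
s=1.990000, y=1.141322: f=0.124036 → y ← 1.141322 + 0.23·0.124036 = 1.169851
s=2.220000, y=1.169851: f=0.093763 → y ← 1.169851 + 0.23·0.093763 = 1.191416
y(2.45) ≈ 1.1914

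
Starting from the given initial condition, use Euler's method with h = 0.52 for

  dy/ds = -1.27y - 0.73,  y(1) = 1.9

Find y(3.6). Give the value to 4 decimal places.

Euler: y_{n+1} = y_n + h·f(s_n, y_n).
s=1.000000, y=1.900000: f=-3.143000 → y ← 1.900000 + 0.52·(-3.143000) = 0.265640
s=1.520000, y=0.265640: f=-1.067363 → y ← 0.265640 + 0.52·(-1.067363) = -0.289389
s=2.040000, y=-0.289389: f=-0.362476 → y ← -0.289389 + 0.52·(-0.362476) = -0.477876
s=2.560000, y=-0.477876: f=-0.123097 → y ← -0.477876 + 0.52·(-0.123097) = -0.541887
s=3.080000, y=-0.541887: f=-0.041804 → y ← -0.541887 + 0.52·(-0.041804) = -0.563625
y(3.6) ≈ -0.5636

-0.5636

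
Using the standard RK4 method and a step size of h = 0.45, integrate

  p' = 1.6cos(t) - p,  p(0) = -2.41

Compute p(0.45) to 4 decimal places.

RK4: k1 = f(t_n, p_n); k2 = f(t_n + h/2, p_n + (h/2)·k1); k3 = f(t_n + h/2, p_n + (h/2)·k2); k4 = f(t_n + h, p_n + h·k3); p_{n+1} = p_n + (h/6)·(k1 + 2k2 + 2k3 + k4).
t=0.000000, p=-2.410000:
  k1 = f(0.000000, -2.410000) = 4.010000
  k2 = f(0.225000, -1.507750) = 3.067421
  k3 = f(0.225000, -1.719830) = 3.279501
  k4 = f(0.450000, -0.934225) = 2.374940
  p ← -2.410000 + (0.45/6)·(k1 + 2k2 + 2k3 + k4) = -0.979091
p(0.45) ≈ -0.9791

-0.9791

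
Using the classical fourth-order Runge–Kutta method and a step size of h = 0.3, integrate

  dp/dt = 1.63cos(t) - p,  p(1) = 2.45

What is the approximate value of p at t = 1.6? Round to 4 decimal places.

RK4: k1 = f(t_n, p_n); k2 = f(t_n + h/2, p_n + (h/2)·k1); k3 = f(t_n + h/2, p_n + (h/2)·k2); k4 = f(t_n + h, p_n + h·k3); p_{n+1} = p_n + (h/6)·(k1 + 2k2 + 2k3 + k4).
t=1.000000, p=2.450000:
  k1 = f(1.000000, 2.450000) = -1.569307
  k2 = f(1.150000, 2.214604) = -1.548769
  k3 = f(1.150000, 2.217685) = -1.551850
  k4 = f(1.300000, 1.984445) = -1.548422
  p ← 2.450000 + (0.3/6)·(k1 + 2k2 + 2k3 + k4) = 1.984052
t=1.300000, p=1.984052:
  k1 = f(1.300000, 1.984052) = -1.548029
  k2 = f(1.450000, 1.751847) = -1.555428
  k3 = f(1.450000, 1.750737) = -1.554318
  k4 = f(1.600000, 1.517756) = -1.565351
  p ← 1.984052 + (0.3/6)·(k1 + 2k2 + 2k3 + k4) = 1.517408
p(1.6) ≈ 1.5174

1.5174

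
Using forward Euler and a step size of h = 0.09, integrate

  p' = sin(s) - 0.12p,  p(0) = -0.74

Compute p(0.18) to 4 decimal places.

-0.7160

Euler: p_{n+1} = p_n + h·f(s_n, p_n).
s=0.000000, p=-0.740000: f=0.088800 → p ← -0.740000 + 0.09·0.088800 = -0.732008
s=0.090000, p=-0.732008: f=0.177720 → p ← -0.732008 + 0.09·0.177720 = -0.716013
p(0.18) ≈ -0.7160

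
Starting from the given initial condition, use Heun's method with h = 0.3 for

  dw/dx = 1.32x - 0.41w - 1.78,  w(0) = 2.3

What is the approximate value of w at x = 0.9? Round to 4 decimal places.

Heun: k1 = f(x_n, w_n); k2 = f(x_n + h, w_n + h·k1); w_{n+1} = w_n + (h/2)·(k1 + k2).
x=0.000000, w=2.300000:
  k1 = f(0.000000, 2.300000) = -2.723000
  k2 = f(0.300000, 1.483100) = -1.992071
  w ← 2.300000 + (0.3/2)·(-2.723000 + (-1.992071)) = 1.592739
x=0.300000, w=1.592739:
  k1 = f(0.300000, 1.592739) = -2.037023
  k2 = f(0.600000, 0.981632) = -1.390469
  w ← 1.592739 + (0.3/2)·(-2.037023 + (-1.390469)) = 1.078615
x=0.600000, w=1.078615:
  k1 = f(0.600000, 1.078615) = -1.430232
  k2 = f(0.900000, 0.649546) = -0.858314
  w ← 1.078615 + (0.3/2)·(-1.430232 + (-0.858314)) = 0.735334
w(0.9) ≈ 0.7353

0.7353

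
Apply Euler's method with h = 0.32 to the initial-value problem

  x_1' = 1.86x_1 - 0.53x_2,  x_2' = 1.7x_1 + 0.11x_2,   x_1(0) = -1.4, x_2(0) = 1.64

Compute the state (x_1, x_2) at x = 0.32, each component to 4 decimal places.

-2.5114, 0.9361

Euler on (x_1,x_2): x_1_{n+1} = x_1_n + h·x_1', x_2_{n+1} = x_2_n + h·x_2'.
0.000000: (-1.400000, 1.640000); f=(-3.473200, -2.199600) → (-2.511424, 0.936128)
(x_1(0.32), x_2(0.32)) ≈ (-2.5114, 0.9361)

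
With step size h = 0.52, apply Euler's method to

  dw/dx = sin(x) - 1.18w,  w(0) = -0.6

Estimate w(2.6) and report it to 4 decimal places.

Euler: w_{n+1} = w_n + h·f(x_n, w_n).
x=0.000000, w=-0.600000: f=0.708000 → w ← -0.600000 + 0.52·0.708000 = -0.231840
x=0.520000, w=-0.231840: f=0.770451 → w ← -0.231840 + 0.52·0.770451 = 0.168795
x=1.040000, w=0.168795: f=0.663226 → w ← 0.168795 + 0.52·0.663226 = 0.513672
x=1.560000, w=0.513672: f=0.393808 → w ← 0.513672 + 0.52·0.393808 = 0.718453
x=2.080000, w=0.718453: f=0.025359 → w ← 0.718453 + 0.52·0.025359 = 0.731639
w(2.6) ≈ 0.7316

0.7316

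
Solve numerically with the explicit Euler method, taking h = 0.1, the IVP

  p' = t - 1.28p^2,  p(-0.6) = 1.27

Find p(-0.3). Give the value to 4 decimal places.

Euler: p_{n+1} = p_n + h·f(t_n, p_n).
t=-0.600000, p=1.270000: f=-2.664512 → p ← 1.270000 + 0.1·(-2.664512) = 1.003549
t=-0.500000, p=1.003549: f=-1.789101 → p ← 1.003549 + 0.1·(-1.789101) = 0.824639
t=-0.400000, p=0.824639: f=-1.270437 → p ← 0.824639 + 0.1·(-1.270437) = 0.697595
p(-0.3) ≈ 0.6976

0.6976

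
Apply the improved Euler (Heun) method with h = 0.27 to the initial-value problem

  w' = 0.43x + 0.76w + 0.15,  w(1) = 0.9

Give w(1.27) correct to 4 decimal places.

1.2920

Heun: k1 = f(x_n, w_n); k2 = f(x_n + h, w_n + h·k1); w_{n+1} = w_n + (h/2)·(k1 + k2).
x=1.000000, w=0.900000:
  k1 = f(1.000000, 0.900000) = 1.264000
  k2 = f(1.270000, 1.241280) = 1.639473
  w ← 0.900000 + (0.27/2)·(1.264000 + 1.639473) = 1.291969
w(1.27) ≈ 1.2920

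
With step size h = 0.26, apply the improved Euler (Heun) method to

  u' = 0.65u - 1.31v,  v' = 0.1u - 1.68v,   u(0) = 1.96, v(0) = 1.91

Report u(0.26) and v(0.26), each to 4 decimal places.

Heun on (u,v): k1 = f(t_n, state_n); k2 = f(t_n + h, state_n + h·k1); state_{n+1} = state_n + (h/2)·(k1 + k2).
0.000000: (1.960000, 1.910000)
  k1 = (-1.228100, -3.012800)
  predictor → (1.640694, 1.126672)
  k2 = (-0.409489, -1.728740)
  → (1.747113, 1.293600)
(u(0.26), v(0.26)) ≈ (1.7471, 1.2936)

1.7471, 1.2936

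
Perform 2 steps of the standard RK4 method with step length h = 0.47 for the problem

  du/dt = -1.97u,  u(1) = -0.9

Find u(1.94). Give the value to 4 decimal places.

RK4: k1 = f(t_n, u_n); k2 = f(t_n + h/2, u_n + (h/2)·k1); k3 = f(t_n + h/2, u_n + (h/2)·k2); k4 = f(t_n + h, u_n + h·k3); u_{n+1} = u_n + (h/6)·(k1 + 2k2 + 2k3 + k4).
t=1.000000, u=-0.900000:
  k1 = f(1.000000, -0.900000) = 1.773000
  k2 = f(1.235000, -0.483345) = 0.952190
  k3 = f(1.235000, -0.676235) = 1.332184
  k4 = f(1.470000, -0.273874) = 0.539531
  u ← -0.900000 + (0.47/6)·(k1 + 2k2 + 2k3 + k4) = -0.360967
t=1.470000, u=-0.360967:
  k1 = f(1.470000, -0.360967) = 0.711104
  k2 = f(1.705000, -0.193857) = 0.381898
  k3 = f(1.705000, -0.271220) = 0.534304
  k4 = f(1.940000, -0.109844) = 0.216392
  u ← -0.360967 + (0.47/6)·(k1 + 2k2 + 2k3 + k4) = -0.144774
u(1.94) ≈ -0.1448

-0.1448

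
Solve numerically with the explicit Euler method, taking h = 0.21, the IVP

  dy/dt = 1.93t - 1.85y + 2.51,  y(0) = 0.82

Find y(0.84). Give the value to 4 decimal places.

1.6730

Euler: y_{n+1} = y_n + h·f(t_n, y_n).
t=0.000000, y=0.820000: f=0.993000 → y ← 0.820000 + 0.21·0.993000 = 1.028530
t=0.210000, y=1.028530: f=1.012519 → y ← 1.028530 + 0.21·1.012519 = 1.241159
t=0.420000, y=1.241159: f=1.024456 → y ← 1.241159 + 0.21·1.024456 = 1.456295
t=0.630000, y=1.456295: f=1.031755 → y ← 1.456295 + 0.21·1.031755 = 1.672963
y(0.84) ≈ 1.6730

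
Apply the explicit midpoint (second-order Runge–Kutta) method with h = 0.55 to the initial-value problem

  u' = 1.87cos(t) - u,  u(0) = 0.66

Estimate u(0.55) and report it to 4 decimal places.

1.1038

Midpoint: k1 = f(t_n, u_n); k2 = f(t_n + h/2, u_n + (h/2)·k1); u_{n+1} = u_n + h·k2.
t=0.000000, u=0.660000:
  k1 = f(0.000000, 0.660000) = 1.210000
  k2 = f(0.275000, 0.992750) = 0.806985
  u ← 0.660000 + 0.55·0.806985 = 1.103842
u(0.55) ≈ 1.1038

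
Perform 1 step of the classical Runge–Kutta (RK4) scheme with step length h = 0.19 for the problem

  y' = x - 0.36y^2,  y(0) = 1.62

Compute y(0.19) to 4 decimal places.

1.4753

RK4: k1 = f(x_n, y_n); k2 = f(x_n + h/2, y_n + (h/2)·k1); k3 = f(x_n + h/2, y_n + (h/2)·k2); k4 = f(x_n + h, y_n + h·k3); y_{n+1} = y_n + (h/6)·(k1 + 2k2 + 2k3 + k4).
x=0.000000, y=1.620000:
  k1 = f(0.000000, 1.620000) = -0.944784
  k2 = f(0.095000, 1.530246) = -0.747994
  k3 = f(0.095000, 1.548941) = -0.768718
  k4 = f(0.190000, 1.473944) = -0.592103
  y ← 1.620000 + (0.19/6)·(k1 + 2k2 + 2k3 + k4) = 1.475273
y(0.19) ≈ 1.4753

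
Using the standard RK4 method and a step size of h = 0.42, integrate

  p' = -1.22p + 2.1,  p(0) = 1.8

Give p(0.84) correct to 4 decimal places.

1.7496

RK4: k1 = f(t_n, p_n); k2 = f(t_n + h/2, p_n + (h/2)·k1); k3 = f(t_n + h/2, p_n + (h/2)·k2); k4 = f(t_n + h, p_n + h·k3); p_{n+1} = p_n + (h/6)·(k1 + 2k2 + 2k3 + k4).
t=0.000000, p=1.800000:
  k1 = f(0.000000, 1.800000) = -0.096000
  k2 = f(0.210000, 1.779840) = -0.071405
  k3 = f(0.210000, 1.785005) = -0.077706
  k4 = f(0.420000, 1.767363) = -0.056183
  p ← 1.800000 + (0.42/6)·(k1 + 2k2 + 2k3 + k4) = 1.768472
t=0.420000, p=1.768472:
  k1 = f(0.420000, 1.768472) = -0.057535
  k2 = f(0.630000, 1.756389) = -0.042795
  k3 = f(0.630000, 1.759485) = -0.046571
  k4 = f(0.840000, 1.748912) = -0.033672
  p ← 1.768472 + (0.42/6)·(k1 + 2k2 + 2k3 + k4) = 1.749576
p(0.84) ≈ 1.7496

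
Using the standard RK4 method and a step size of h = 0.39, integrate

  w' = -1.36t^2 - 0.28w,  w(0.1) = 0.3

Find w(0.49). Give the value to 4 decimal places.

0.2178

RK4: k1 = f(t_n, w_n); k2 = f(t_n + h/2, w_n + (h/2)·k1); k3 = f(t_n + h/2, w_n + (h/2)·k2); k4 = f(t_n + h, w_n + h·k3); w_{n+1} = w_n + (h/6)·(k1 + 2k2 + 2k3 + k4).
t=0.100000, w=0.300000:
  k1 = f(0.100000, 0.300000) = -0.097600
  k2 = f(0.295000, 0.280968) = -0.197025
  k3 = f(0.295000, 0.261580) = -0.191596
  k4 = f(0.490000, 0.225277) = -0.389614
  w ← 0.300000 + (0.39/6)·(k1 + 2k2 + 2k3 + k4) = 0.217810
w(0.49) ≈ 0.2178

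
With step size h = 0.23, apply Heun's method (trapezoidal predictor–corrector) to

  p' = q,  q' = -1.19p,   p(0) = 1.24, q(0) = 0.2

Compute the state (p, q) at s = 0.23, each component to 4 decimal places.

1.2470, -0.1457

Heun on (p,q): k1 = f(s_n, state_n); k2 = f(s_n + h, state_n + h·k1); state_{n+1} = state_n + (h/2)·(k1 + k2).
0.000000: (1.240000, 0.200000)
  k1 = (0.200000, -1.475600)
  predictor → (1.286000, -0.139388)
  k2 = (-0.139388, -1.530340)
  → (1.246970, -0.145683)
(p(0.23), q(0.23)) ≈ (1.2470, -0.1457)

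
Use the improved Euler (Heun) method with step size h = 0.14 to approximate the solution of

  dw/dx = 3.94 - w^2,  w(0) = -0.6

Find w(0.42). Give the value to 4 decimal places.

Heun: k1 = f(x_n, w_n); k2 = f(x_n + h, w_n + h·k1); w_{n+1} = w_n + (h/2)·(k1 + k2).
x=0.000000, w=-0.600000:
  k1 = f(0.000000, -0.600000) = 3.580000
  k2 = f(0.140000, -0.098800) = 3.930239
  w ← -0.600000 + (0.14/2)·(3.580000 + 3.930239) = -0.074283
x=0.140000, w=-0.074283:
  k1 = f(0.140000, -0.074283) = 3.934482
  k2 = f(0.280000, 0.476544) = 3.712906
  w ← -0.074283 + (0.14/2)·(3.934482 + 3.712906) = 0.461034
x=0.280000, w=0.461034:
  k1 = f(0.280000, 0.461034) = 3.727448
  k2 = f(0.420000, 0.982877) = 2.973954
  w ← 0.461034 + (0.14/2)·(3.727448 + 2.973954) = 0.930132
w(0.42) ≈ 0.9301

0.9301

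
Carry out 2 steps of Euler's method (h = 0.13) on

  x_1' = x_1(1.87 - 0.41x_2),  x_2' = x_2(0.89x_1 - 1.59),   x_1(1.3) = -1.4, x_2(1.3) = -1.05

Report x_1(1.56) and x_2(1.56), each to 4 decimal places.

Euler on (x_1,x_2): x_1_{n+1} = x_1_n + h·x_1', x_2_{n+1} = x_2_n + h·x_2'.
1.300000: (-1.400000, -1.050000); f=(-3.220700, 2.977800) → (-1.818691, -0.662886)
1.430000: (-1.818691, -0.662886); f=(-3.895242, 2.126959) → (-2.325072, -0.386381)
(x_1(1.56), x_2(1.56)) ≈ (-2.3251, -0.3864)

-2.3251, -0.3864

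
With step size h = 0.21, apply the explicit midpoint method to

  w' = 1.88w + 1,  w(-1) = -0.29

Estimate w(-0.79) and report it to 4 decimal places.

Midpoint: k1 = f(t_n, w_n); k2 = f(t_n + h/2, w_n + (h/2)·k1); w_{n+1} = w_n + h·k2.
t=-1.000000, w=-0.290000:
  k1 = f(-1.000000, -0.290000) = 0.454800
  k2 = f(-0.895000, -0.242246) = 0.544578
  w ← -0.290000 + 0.21·0.544578 = -0.175639
w(-0.79) ≈ -0.1756

-0.1756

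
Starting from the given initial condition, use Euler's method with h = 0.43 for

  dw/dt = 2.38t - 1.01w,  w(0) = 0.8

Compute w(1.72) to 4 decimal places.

2.0408

Euler: w_{n+1} = w_n + h·f(t_n, w_n).
t=0.000000, w=0.800000: f=-0.808000 → w ← 0.800000 + 0.43·(-0.808000) = 0.452560
t=0.430000, w=0.452560: f=0.566314 → w ← 0.452560 + 0.43·0.566314 = 0.696075
t=0.860000, w=0.696075: f=1.343764 → w ← 0.696075 + 0.43·1.343764 = 1.273894
t=1.290000, w=1.273894: f=1.783567 → w ← 1.273894 + 0.43·1.783567 = 2.040828
w(1.72) ≈ 2.0408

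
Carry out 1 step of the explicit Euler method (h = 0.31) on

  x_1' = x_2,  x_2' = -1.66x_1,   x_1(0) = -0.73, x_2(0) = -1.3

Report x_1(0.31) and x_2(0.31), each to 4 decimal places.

Euler on (x_1,x_2): x_1_{n+1} = x_1_n + h·x_1', x_2_{n+1} = x_2_n + h·x_2'.
0.000000: (-0.730000, -1.300000); f=(-1.300000, 1.211800) → (-1.133000, -0.924342)
(x_1(0.31), x_2(0.31)) ≈ (-1.1330, -0.9243)

-1.1330, -0.9243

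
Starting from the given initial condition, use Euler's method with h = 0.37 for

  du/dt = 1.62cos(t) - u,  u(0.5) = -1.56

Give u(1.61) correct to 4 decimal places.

Euler: u_{n+1} = u_n + h·f(t_n, u_n).
t=0.500000, u=-1.560000: f=2.981684 → u ← -1.560000 + 0.37·2.981684 = -0.456777
t=0.870000, u=-0.456777: f=1.501396 → u ← -0.456777 + 0.37·1.501396 = 0.098740
t=1.240000, u=0.098740: f=0.427430 → u ← 0.098740 + 0.37·0.427430 = 0.256889
u(1.61) ≈ 0.2569

0.2569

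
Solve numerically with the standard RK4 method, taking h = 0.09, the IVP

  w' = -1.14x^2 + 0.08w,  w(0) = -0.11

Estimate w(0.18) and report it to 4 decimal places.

RK4: k1 = f(x_n, w_n); k2 = f(x_n + h/2, w_n + (h/2)·k1); k3 = f(x_n + h/2, w_n + (h/2)·k2); k4 = f(x_n + h, w_n + h·k3); w_{n+1} = w_n + (h/6)·(k1 + 2k2 + 2k3 + k4).
x=0.000000, w=-0.110000:
  k1 = f(0.000000, -0.110000) = -0.008800
  k2 = f(0.045000, -0.110396) = -0.011140
  k3 = f(0.045000, -0.110501) = -0.011149
  k4 = f(0.090000, -0.111003) = -0.018114
  w ← -0.110000 + (0.09/6)·(k1 + 2k2 + 2k3 + k4) = -0.111072
x=0.090000, w=-0.111072:
  k1 = f(0.090000, -0.111072) = -0.018120
  k2 = f(0.135000, -0.111888) = -0.029728
  k3 = f(0.135000, -0.112410) = -0.029769
  k4 = f(0.180000, -0.113752) = -0.046036
  w ← -0.111072 + (0.09/6)·(k1 + 2k2 + 2k3 + k4) = -0.113820
w(0.18) ≈ -0.1138

-0.1138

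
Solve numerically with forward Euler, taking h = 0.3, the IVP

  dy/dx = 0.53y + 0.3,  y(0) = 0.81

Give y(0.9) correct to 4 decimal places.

Euler: y_{n+1} = y_n + h·f(x_n, y_n).
x=0.000000, y=0.810000: f=0.729300 → y ← 0.810000 + 0.3·0.729300 = 1.028790
x=0.300000, y=1.028790: f=0.845259 → y ← 1.028790 + 0.3·0.845259 = 1.282368
x=0.600000, y=1.282368: f=0.979655 → y ← 1.282368 + 0.3·0.979655 = 1.576264
y(0.9) ≈ 1.5763

1.5763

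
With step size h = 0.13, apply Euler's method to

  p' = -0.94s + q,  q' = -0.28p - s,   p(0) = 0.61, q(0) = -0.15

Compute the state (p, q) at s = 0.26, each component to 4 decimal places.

Euler on (p,q): p_{n+1} = p_n + h·p', q_{n+1} = q_n + h·q'.
0.000000: (0.610000, -0.150000); f=(-0.150000, -0.170800) → (0.590500, -0.172204)
0.130000: (0.590500, -0.172204); f=(-0.294404, -0.295340) → (0.552227, -0.210598)
(p(0.26), q(0.26)) ≈ (0.5522, -0.2106)

0.5522, -0.2106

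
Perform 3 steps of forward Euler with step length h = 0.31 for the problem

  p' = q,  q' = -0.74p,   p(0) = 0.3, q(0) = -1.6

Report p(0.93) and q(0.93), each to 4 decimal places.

-1.2167, -1.4602

Euler on (p,q): p_{n+1} = p_n + h·p', q_{n+1} = q_n + h·q'.
0.000000: (0.300000, -1.600000); f=(-1.600000, -0.222000) → (-0.196000, -1.668820)
0.310000: (-0.196000, -1.668820); f=(-1.668820, 0.145040) → (-0.713334, -1.623858)
0.620000: (-0.713334, -1.623858); f=(-1.623858, 0.527867) → (-1.216730, -1.460219)
(p(0.93), q(0.93)) ≈ (-1.2167, -1.4602)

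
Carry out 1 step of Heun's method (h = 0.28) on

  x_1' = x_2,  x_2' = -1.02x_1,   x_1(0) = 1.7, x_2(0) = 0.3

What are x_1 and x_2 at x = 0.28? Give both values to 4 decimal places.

1.7160, -0.1975

Heun on (x_1,x_2): k1 = f(x_n, state_n); k2 = f(x_n + h, state_n + h·k1); state_{n+1} = state_n + (h/2)·(k1 + k2).
0.000000: (1.700000, 0.300000)
  k1 = (0.300000, -1.734000)
  predictor → (1.784000, -0.185520)
  k2 = (-0.185520, -1.819680)
  → (1.716027, -0.197515)
(x_1(0.28), x_2(0.28)) ≈ (1.7160, -0.1975)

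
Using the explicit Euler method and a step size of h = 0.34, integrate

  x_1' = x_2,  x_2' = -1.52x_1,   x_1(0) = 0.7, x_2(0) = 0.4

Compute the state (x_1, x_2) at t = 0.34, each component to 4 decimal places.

0.8360, 0.0382

Euler on (x_1,x_2): x_1_{n+1} = x_1_n + h·x_1', x_2_{n+1} = x_2_n + h·x_2'.
0.000000: (0.700000, 0.400000); f=(0.400000, -1.064000) → (0.836000, 0.038240)
(x_1(0.34), x_2(0.34)) ≈ (0.8360, 0.0382)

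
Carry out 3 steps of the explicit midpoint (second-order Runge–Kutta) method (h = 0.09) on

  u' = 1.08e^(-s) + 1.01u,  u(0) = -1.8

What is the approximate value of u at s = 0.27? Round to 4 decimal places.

Midpoint: k1 = f(s_n, u_n); k2 = f(s_n + h/2, u_n + (h/2)·k1); u_{n+1} = u_n + h·k2.
s=0.000000, u=-1.800000:
  k1 = f(0.000000, -1.800000) = -0.738000
  k2 = f(0.045000, -1.833210) = -0.819065
  u ← -1.800000 + 0.09·(-0.819065) = -1.873716
s=0.090000, u=-1.873716:
  k1 = f(0.090000, -1.873716) = -0.905407
  k2 = f(0.135000, -1.914459) = -0.989991
  u ← -1.873716 + 0.09·(-0.989991) = -1.962815
s=0.180000, u=-1.962815:
  k1 = f(0.180000, -1.962815) = -1.080351
  k2 = f(0.225000, -2.011431) = -1.169148
  u ← -1.962815 + 0.09·(-1.169148) = -2.068038
u(0.27) ≈ -2.0680

-2.0680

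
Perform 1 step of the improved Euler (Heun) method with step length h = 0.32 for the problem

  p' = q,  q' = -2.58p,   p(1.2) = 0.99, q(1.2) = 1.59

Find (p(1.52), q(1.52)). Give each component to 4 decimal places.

Heun on (p,q): k1 = f(t_n, state_n); k2 = f(t_n + h, state_n + h·k1); state_{n+1} = state_n + (h/2)·(k1 + k2).
1.200000: (0.990000, 1.590000)
  k1 = (1.590000, -2.554200)
  predictor → (1.498800, 0.772656)
  k2 = (0.772656, -3.866904)
  → (1.368025, 0.562623)
(p(1.52), q(1.52)) ≈ (1.3680, 0.5626)

1.3680, 0.5626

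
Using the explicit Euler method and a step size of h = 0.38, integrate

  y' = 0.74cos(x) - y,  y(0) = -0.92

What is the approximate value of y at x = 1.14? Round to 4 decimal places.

0.2546

Euler: y_{n+1} = y_n + h·f(x_n, y_n).
x=0.000000, y=-0.920000: f=1.660000 → y ← -0.920000 + 0.38·1.660000 = -0.289200
x=0.380000, y=-0.289200: f=0.976412 → y ← -0.289200 + 0.38·0.976412 = 0.081836
x=0.760000, y=0.081836: f=0.454542 → y ← 0.081836 + 0.38·0.454542 = 0.254563
y(1.14) ≈ 0.2546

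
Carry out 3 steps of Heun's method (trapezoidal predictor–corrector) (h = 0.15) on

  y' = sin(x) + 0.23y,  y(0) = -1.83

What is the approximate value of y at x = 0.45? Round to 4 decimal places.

-1.9270

Heun: k1 = f(x_n, y_n); k2 = f(x_n + h, y_n + h·k1); y_{n+1} = y_n + (h/2)·(k1 + k2).
x=0.000000, y=-1.830000:
  k1 = f(0.000000, -1.830000) = -0.420900
  k2 = f(0.150000, -1.893135) = -0.285983
  y ← -1.830000 + (0.15/2)·(-0.420900 + (-0.285983)) = -1.883016
x=0.150000, y=-1.883016:
  k1 = f(0.150000, -1.883016) = -0.283656
  k2 = f(0.300000, -1.925565) = -0.147360
  y ← -1.883016 + (0.15/2)·(-0.283656 + (-0.147360)) = -1.915342
x=0.300000, y=-1.915342:
  k1 = f(0.300000, -1.915342) = -0.145009
  k2 = f(0.450000, -1.937094) = -0.010566
  y ← -1.915342 + (0.15/2)·(-0.145009 + (-0.010566)) = -1.927010
y(0.45) ≈ -1.9270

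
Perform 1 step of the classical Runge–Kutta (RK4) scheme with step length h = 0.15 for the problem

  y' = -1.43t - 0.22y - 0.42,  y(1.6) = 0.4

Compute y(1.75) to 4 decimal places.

-0.0285

RK4: k1 = f(t_n, y_n); k2 = f(t_n + h/2, y_n + (h/2)·k1); k3 = f(t_n + h/2, y_n + (h/2)·k2); k4 = f(t_n + h, y_n + h·k3); y_{n+1} = y_n + (h/6)·(k1 + 2k2 + 2k3 + k4).
t=1.600000, y=0.400000:
  k1 = f(1.600000, 0.400000) = -2.796000
  k2 = f(1.675000, 0.190300) = -2.857116
  k3 = f(1.675000, 0.185716) = -2.856108
  k4 = f(1.750000, -0.028416) = -2.916248
  y ← 0.400000 + (0.15/6)·(k1 + 2k2 + 2k3 + k4) = -0.028467
y(1.75) ≈ -0.0285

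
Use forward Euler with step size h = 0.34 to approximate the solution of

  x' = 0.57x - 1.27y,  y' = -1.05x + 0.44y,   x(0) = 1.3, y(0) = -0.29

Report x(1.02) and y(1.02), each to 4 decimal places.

Euler on (x,y): x_{n+1} = x_n + h·x', y_{n+1} = y_n + h·y'.
0.000000: (1.300000, -0.290000); f=(1.109300, -1.492600) → (1.677162, -0.797484)
0.340000: (1.677162, -0.797484); f=(1.968787, -2.111913) → (2.346550, -1.515534)
0.680000: (2.346550, -1.515534); f=(3.262262, -3.130712) → (3.455719, -2.579977)
(x(1.02), y(1.02)) ≈ (3.4557, -2.5800)

3.4557, -2.5800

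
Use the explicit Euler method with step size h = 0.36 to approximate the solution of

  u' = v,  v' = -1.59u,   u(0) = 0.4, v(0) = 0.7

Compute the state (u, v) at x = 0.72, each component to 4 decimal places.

0.8216, 0.0978

Euler on (u,v): u_{n+1} = u_n + h·u', v_{n+1} = v_n + h·v'.
0.000000: (0.400000, 0.700000); f=(0.700000, -0.636000) → (0.652000, 0.471040)
0.360000: (0.652000, 0.471040); f=(0.471040, -1.036680) → (0.821574, 0.097835)
(u(0.72), v(0.72)) ≈ (0.8216, 0.0978)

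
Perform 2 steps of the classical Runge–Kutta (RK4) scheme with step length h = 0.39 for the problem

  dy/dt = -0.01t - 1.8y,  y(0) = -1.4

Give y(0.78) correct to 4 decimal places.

-0.3476

RK4: k1 = f(t_n, y_n); k2 = f(t_n + h/2, y_n + (h/2)·k1); k3 = f(t_n + h/2, y_n + (h/2)·k2); k4 = f(t_n + h, y_n + h·k3); y_{n+1} = y_n + (h/6)·(k1 + 2k2 + 2k3 + k4).
t=0.000000, y=-1.400000:
  k1 = f(0.000000, -1.400000) = 2.520000
  k2 = f(0.195000, -0.908600) = 1.633530
  k3 = f(0.195000, -1.081462) = 1.944681
  k4 = f(0.390000, -0.641574) = 1.150934
  y ← -1.400000 + (0.39/6)·(k1 + 2k2 + 2k3 + k4) = -0.696222
t=0.390000, y=-0.696222:
  k1 = f(0.390000, -0.696222) = 1.249299
  k2 = f(0.585000, -0.452608) = 0.808845
  k3 = f(0.585000, -0.538497) = 0.963445
  k4 = f(0.780000, -0.320478) = 0.569061
  y ← -0.696222 + (0.39/6)·(k1 + 2k2 + 2k3 + k4) = -0.347631
y(0.78) ≈ -0.3476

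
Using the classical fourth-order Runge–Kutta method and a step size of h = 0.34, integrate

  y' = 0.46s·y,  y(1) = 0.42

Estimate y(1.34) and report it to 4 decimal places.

RK4: k1 = f(s_n, y_n); k2 = f(s_n + h/2, y_n + (h/2)·k1); k3 = f(s_n + h/2, y_n + (h/2)·k2); k4 = f(s_n + h, y_n + h·k3); y_{n+1} = y_n + (h/6)·(k1 + 2k2 + 2k3 + k4).
s=1.000000, y=0.420000:
  k1 = f(1.000000, 0.420000) = 0.193200
  k2 = f(1.170000, 0.452844) = 0.243721
  k3 = f(1.170000, 0.461433) = 0.248343
  k4 = f(1.340000, 0.504437) = 0.310935
  y ← 0.420000 + (0.34/6)·(k1 + 2k2 + 2k3 + k4) = 0.504335
y(1.34) ≈ 0.5043

0.5043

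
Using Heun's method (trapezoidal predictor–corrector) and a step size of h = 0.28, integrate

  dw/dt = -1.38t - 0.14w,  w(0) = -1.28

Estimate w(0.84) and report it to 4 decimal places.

Heun: k1 = f(t_n, w_n); k2 = f(t_n + h, w_n + h·k1); w_{n+1} = w_n + (h/2)·(k1 + k2).
t=0.000000, w=-1.280000:
  k1 = f(0.000000, -1.280000) = 0.179200
  k2 = f(0.280000, -1.229824) = -0.214225
  w ← -1.280000 + (0.28/2)·(0.179200 + (-0.214225)) = -1.284903
t=0.280000, w=-1.284903:
  k1 = f(0.280000, -1.284903) = -0.206514
  k2 = f(0.560000, -1.342727) = -0.584818
  w ← -1.284903 + (0.28/2)·(-0.206514 + (-0.584818)) = -1.395690
t=0.560000, w=-1.395690:
  k1 = f(0.560000, -1.395690) = -0.577403
  k2 = f(0.840000, -1.557363) = -0.941169
  w ← -1.395690 + (0.28/2)·(-0.577403 + (-0.941169)) = -1.608290
w(0.84) ≈ -1.6083

-1.6083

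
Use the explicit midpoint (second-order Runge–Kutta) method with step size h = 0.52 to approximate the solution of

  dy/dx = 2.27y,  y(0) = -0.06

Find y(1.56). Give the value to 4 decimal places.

Midpoint: k1 = f(x_n, y_n); k2 = f(x_n + h/2, y_n + (h/2)·k1); y_{n+1} = y_n + h·k2.
x=0.000000, y=-0.060000:
  k1 = f(0.000000, -0.060000) = -0.136200
  k2 = f(0.260000, -0.095412) = -0.216585
  y ← -0.060000 + 0.52·(-0.216585) = -0.172624
x=0.520000, y=-0.172624:
  k1 = f(0.520000, -0.172624) = -0.391857
  k2 = f(0.780000, -0.274507) = -0.623131
  y ← -0.172624 + 0.52·(-0.623131) = -0.496653
x=1.040000, y=-0.496653:
  k1 = f(1.040000, -0.496653) = -1.127401
  k2 = f(1.300000, -0.789777) = -1.792794
  y ← -0.496653 + 0.52·(-1.792794) = -1.428905
y(1.56) ≈ -1.4289

-1.4289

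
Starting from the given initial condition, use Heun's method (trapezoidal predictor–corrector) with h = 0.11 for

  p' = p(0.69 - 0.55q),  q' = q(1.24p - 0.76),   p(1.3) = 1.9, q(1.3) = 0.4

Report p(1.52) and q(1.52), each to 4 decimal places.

2.0866, 0.5822

Heun on (p,q): k1 = f(x_n, state_n); k2 = f(x_n + h, state_n + h·k1); state_{n+1} = state_n + (h/2)·(k1 + k2).
1.300000: (1.900000, 0.400000)
  k1 = (0.893000, 0.638400)
  predictor → (1.998230, 0.470224)
  k2 = (0.861990, 0.807753)
  → (1.996524, 0.479538)
1.410000: (1.996524, 0.479538)
  k1 = (0.851026, 0.822739)
  predictor → (2.090137, 0.570040)
  k2 = (0.786891, 1.044182)
  → (2.086610, 0.582219)
(p(1.52), q(1.52)) ≈ (2.0866, 0.5822)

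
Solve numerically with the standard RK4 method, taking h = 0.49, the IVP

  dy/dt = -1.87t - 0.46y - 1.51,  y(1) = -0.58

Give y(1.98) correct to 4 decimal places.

-3.8129

RK4: k1 = f(t_n, y_n); k2 = f(t_n + h/2, y_n + (h/2)·k1); k3 = f(t_n + h/2, y_n + (h/2)·k2); k4 = f(t_n + h, y_n + h·k3); y_{n+1} = y_n + (h/6)·(k1 + 2k2 + 2k3 + k4).
t=1.000000, y=-0.580000:
  k1 = f(1.000000, -0.580000) = -3.113200
  k2 = f(1.245000, -1.342734) = -3.220492
  k3 = f(1.245000, -1.369021) = -3.208401
  k4 = f(1.490000, -2.152116) = -3.306327
  y ← -0.580000 + (0.49/6)·(k1 + 2k2 + 2k3 + k4) = -2.154314
t=1.490000, y=-2.154314:
  k1 = f(1.490000, -2.154314) = -3.305316
  k2 = f(1.735000, -2.964116) = -3.390957
  k3 = f(1.735000, -2.985098) = -3.381305
  k4 = f(1.980000, -3.811153) = -3.459470
  y ← -2.154314 + (0.49/6)·(k1 + 2k2 + 2k3 + k4) = -3.812907
y(1.98) ≈ -3.8129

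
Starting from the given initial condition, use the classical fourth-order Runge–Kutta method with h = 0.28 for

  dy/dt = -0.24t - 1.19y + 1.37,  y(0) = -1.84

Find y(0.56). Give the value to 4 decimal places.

-0.4156

RK4: k1 = f(t_n, y_n); k2 = f(t_n + h/2, y_n + (h/2)·k1); k3 = f(t_n + h/2, y_n + (h/2)·k2); k4 = f(t_n + h, y_n + h·k3); y_{n+1} = y_n + (h/6)·(k1 + 2k2 + 2k3 + k4).
t=0.000000, y=-1.840000:
  k1 = f(0.000000, -1.840000) = 3.559600
  k2 = f(0.140000, -1.341656) = 2.932971
  k3 = f(0.140000, -1.429384) = 3.037367
  k4 = f(0.280000, -0.989537) = 2.480349
  y ← -1.840000 + (0.28/6)·(k1 + 2k2 + 2k3 + k4) = -1.000904
t=0.280000, y=-1.000904:
  k1 = f(0.280000, -1.000904) = 2.493876
  k2 = f(0.420000, -0.651762) = 2.044796
  k3 = f(0.420000, -0.714633) = 2.119613
  k4 = f(0.560000, -0.407413) = 1.720421
  y ← -1.000904 + (0.28/6)·(k1 + 2k2 + 2k3 + k4) = -0.415559
y(0.56) ≈ -0.4156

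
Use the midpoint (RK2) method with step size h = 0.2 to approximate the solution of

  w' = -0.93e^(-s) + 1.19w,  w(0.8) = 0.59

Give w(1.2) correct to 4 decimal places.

Midpoint: k1 = f(s_n, w_n); k2 = f(s_n + h/2, w_n + (h/2)·k1); w_{n+1} = w_n + h·k2.
s=0.800000, w=0.590000:
  k1 = f(0.800000, 0.590000) = 0.284224
  k2 = f(0.900000, 0.618422) = 0.357813
  w ← 0.590000 + 0.2·0.357813 = 0.661563
s=1.000000, w=0.661563:
  k1 = f(1.000000, 0.661563) = 0.445132
  k2 = f(1.100000, 0.706076) = 0.530660
  w ← 0.661563 + 0.2·0.530660 = 0.767695
w(1.2) ≈ 0.7677

0.7677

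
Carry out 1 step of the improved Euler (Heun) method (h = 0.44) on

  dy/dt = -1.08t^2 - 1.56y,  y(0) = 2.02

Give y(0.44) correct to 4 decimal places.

1.0633

Heun: k1 = f(t_n, y_n); k2 = f(t_n + h, y_n + h·k1); y_{n+1} = y_n + (h/2)·(k1 + k2).
t=0.000000, y=2.020000:
  k1 = f(0.000000, 2.020000) = -3.151200
  k2 = f(0.440000, 0.633472) = -1.197304
  y ← 2.020000 + (0.44/2)·(-3.151200 + (-1.197304)) = 1.063329
y(0.44) ≈ 1.0633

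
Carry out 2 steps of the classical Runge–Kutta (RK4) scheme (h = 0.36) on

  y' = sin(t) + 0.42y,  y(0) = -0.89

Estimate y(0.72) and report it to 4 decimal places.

RK4: k1 = f(t_n, y_n); k2 = f(t_n + h/2, y_n + (h/2)·k1); k3 = f(t_n + h/2, y_n + (h/2)·k2); k4 = f(t_n + h, y_n + h·k3); y_{n+1} = y_n + (h/6)·(k1 + 2k2 + 2k3 + k4).
t=0.000000, y=-0.890000:
  k1 = f(0.000000, -0.890000) = -0.373800
  k2 = f(0.180000, -0.957284) = -0.223030
  k3 = f(0.180000, -0.930145) = -0.211631
  k4 = f(0.360000, -0.966187) = -0.053524
  y ← -0.890000 + (0.36/6)·(k1 + 2k2 + 2k3 + k4) = -0.967799
t=0.360000, y=-0.967799:
  k1 = f(0.360000, -0.967799) = -0.054201
  k2 = f(0.540000, -0.977555) = 0.103563
  k3 = f(0.540000, -0.949157) = 0.115490
  k4 = f(0.720000, -0.926222) = 0.270371
  y ← -0.967799 + (0.36/6)·(k1 + 2k2 + 2k3 + k4) = -0.928542
y(0.72) ≈ -0.9285

-0.9285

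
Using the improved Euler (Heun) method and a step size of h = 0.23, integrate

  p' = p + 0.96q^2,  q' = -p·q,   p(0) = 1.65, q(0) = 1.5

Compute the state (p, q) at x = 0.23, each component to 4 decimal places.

Heun on (p,q): k1 = f(x_n, state_n); k2 = f(x_n + h, state_n + h·k1); state_{n+1} = state_n + (h/2)·(k1 + k2).
0.000000: (1.650000, 1.500000)
  k1 = (3.810000, -2.475000)
  predictor → (2.526300, 0.930750)
  k2 = (3.357944, -2.351354)
  → (2.474314, 0.944969)
(p(0.23), q(0.23)) ≈ (2.4743, 0.9450)

2.4743, 0.9450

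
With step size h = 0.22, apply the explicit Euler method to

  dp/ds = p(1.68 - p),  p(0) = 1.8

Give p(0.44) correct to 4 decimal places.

1.7245

Euler: p_{n+1} = p_n + h·f(s_n, p_n).
s=0.000000, p=1.800000: f=-0.216000 → p ← 1.800000 + 0.22·(-0.216000) = 1.752480
s=0.220000, p=1.752480: f=-0.127020 → p ← 1.752480 + 0.22·(-0.127020) = 1.724536
p(0.44) ≈ 1.7245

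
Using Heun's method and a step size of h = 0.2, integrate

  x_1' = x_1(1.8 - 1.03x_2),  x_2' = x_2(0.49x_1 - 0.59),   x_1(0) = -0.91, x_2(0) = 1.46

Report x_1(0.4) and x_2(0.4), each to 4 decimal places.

-1.1467, 0.9525

Heun on (x_1,x_2): k1 = f(t_n, state_n); k2 = f(t_n + h, state_n + h·k1); state_{n+1} = state_n + (h/2)·(k1 + k2).
0.000000: (-0.910000, 1.460000)
  k1 = (-0.269542, -1.512414)
  predictor → (-0.963908, 1.157517)
  k2 = (-0.585822, -1.229648)
  → (-0.995536, 1.185794)
0.200000: (-0.995536, 1.185794)
  k1 = (-0.576050, -1.278064)
  predictor → (-1.110746, 0.930181)
  k2 = (-0.935152, -1.055072)
  → (-1.146657, 0.952480)
(x_1(0.4), x_2(0.4)) ≈ (-1.1467, 0.9525)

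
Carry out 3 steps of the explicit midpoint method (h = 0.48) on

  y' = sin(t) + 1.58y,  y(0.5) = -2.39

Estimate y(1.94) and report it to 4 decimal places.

Midpoint: k1 = f(t_n, y_n); k2 = f(t_n + h/2, y_n + (h/2)·k1); y_{n+1} = y_n + h·k2.
t=0.500000, y=-2.390000:
  k1 = f(0.500000, -2.390000) = -3.296774
  k2 = f(0.740000, -3.181226) = -4.352049
  y ← -2.390000 + 0.48·(-4.352049) = -4.478984
t=0.980000, y=-4.478984:
  k1 = f(0.980000, -4.478984) = -6.246297
  k2 = f(1.220000, -5.978095) = -8.506290
  y ← -4.478984 + 0.48·(-8.506290) = -8.562003
t=1.460000, y=-8.562003:
  k1 = f(1.460000, -8.562003) = -12.534096
  k2 = f(1.700000, -11.570186) = -17.289229
  y ← -8.562003 + 0.48·(-17.289229) = -16.860833
y(1.94) ≈ -16.8608

-16.8608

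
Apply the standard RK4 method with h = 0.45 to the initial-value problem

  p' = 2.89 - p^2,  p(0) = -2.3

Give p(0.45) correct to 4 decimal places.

RK4: k1 = f(x_n, p_n); k2 = f(x_n + h/2, p_n + (h/2)·k1); k3 = f(x_n + h/2, p_n + (h/2)·k2); k4 = f(x_n + h, p_n + h·k3); p_{n+1} = p_n + (h/6)·(k1 + 2k2 + 2k3 + k4).
x=0.000000, p=-2.300000:
  k1 = f(0.000000, -2.300000) = -2.400000
  k2 = f(0.225000, -2.840000) = -5.175600
  k3 = f(0.225000, -3.464510) = -9.112830
  k4 = f(0.450000, -6.400773) = -38.079899
  p ← -2.300000 + (0.45/6)·(k1 + 2k2 + 2k3 + k4) = -7.479257
p(0.45) ≈ -7.4793

-7.4793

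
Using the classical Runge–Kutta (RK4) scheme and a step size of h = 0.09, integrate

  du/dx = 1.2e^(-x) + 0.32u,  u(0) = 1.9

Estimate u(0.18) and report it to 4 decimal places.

2.2163

RK4: k1 = f(x_n, u_n); k2 = f(x_n + h/2, u_n + (h/2)·k1); k3 = f(x_n + h/2, u_n + (h/2)·k2); k4 = f(x_n + h, u_n + h·k3); u_{n+1} = u_n + (h/6)·(k1 + 2k2 + 2k3 + k4).
x=0.000000, u=1.900000:
  k1 = f(0.000000, 1.900000) = 1.808000
  k2 = f(0.045000, 1.981360) = 1.781232
  k3 = f(0.045000, 1.980155) = 1.780847
  k4 = f(0.090000, 2.060276) = 1.756006
  u ← 1.900000 + (0.09/6)·(k1 + 2k2 + 2k3 + k4) = 2.060322
x=0.090000, u=2.060322:
  k1 = f(0.090000, 2.060322) = 1.756021
  k2 = f(0.135000, 2.139343) = 1.733049
  k3 = f(0.135000, 2.138310) = 1.732718
  k4 = f(0.180000, 2.216267) = 1.711530
  u ← 2.060322 + (0.09/6)·(k1 + 2k2 + 2k3 + k4) = 2.216309
u(0.18) ≈ 2.2163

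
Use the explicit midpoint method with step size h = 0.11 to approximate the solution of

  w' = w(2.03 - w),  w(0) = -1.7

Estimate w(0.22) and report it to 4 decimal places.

Midpoint: k1 = f(x_n, w_n); k2 = f(x_n + h/2, w_n + (h/2)·k1); w_{n+1} = w_n + h·k2.
x=0.000000, w=-1.700000:
  k1 = f(0.000000, -1.700000) = -6.341000
  k2 = f(0.055000, -2.048755) = -8.356370
  w ← -1.700000 + 0.11·(-8.356370) = -2.619201
x=0.110000, w=-2.619201:
  k1 = f(0.110000, -2.619201) = -12.177189
  k2 = f(0.165000, -3.288946) = -17.493727
  w ← -2.619201 + 0.11·(-17.493727) = -4.543511
w(0.22) ≈ -4.5435

-4.5435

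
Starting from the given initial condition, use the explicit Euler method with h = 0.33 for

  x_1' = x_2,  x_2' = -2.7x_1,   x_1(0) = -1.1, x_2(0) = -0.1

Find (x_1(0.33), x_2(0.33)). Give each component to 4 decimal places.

-1.1330, 0.8801

Euler on (x_1,x_2): x_1_{n+1} = x_1_n + h·x_1', x_2_{n+1} = x_2_n + h·x_2'.
0.000000: (-1.100000, -0.100000); f=(-0.100000, 2.970000) → (-1.133000, 0.880100)
(x_1(0.33), x_2(0.33)) ≈ (-1.1330, 0.8801)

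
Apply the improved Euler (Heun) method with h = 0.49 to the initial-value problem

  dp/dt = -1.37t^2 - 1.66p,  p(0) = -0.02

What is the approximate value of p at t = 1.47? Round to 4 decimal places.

-0.9844

Heun: k1 = f(t_n, p_n); k2 = f(t_n + h, p_n + h·k1); p_{n+1} = p_n + (h/2)·(k1 + k2).
t=0.000000, p=-0.020000:
  k1 = f(0.000000, -0.020000) = 0.033200
  k2 = f(0.490000, -0.003732) = -0.322742
  p ← -0.020000 + (0.49/2)·(0.033200 + (-0.322742)) = -0.090938
t=0.490000, p=-0.090938:
  k1 = f(0.490000, -0.090938) = -0.177980
  k2 = f(0.980000, -0.178148) = -1.020022
  p ← -0.090938 + (0.49/2)·(-0.177980 + (-1.020022)) = -0.384448
t=0.980000, p=-0.384448:
  k1 = f(0.980000, -0.384448) = -0.677564
  k2 = f(1.470000, -0.716455) = -1.771118
  p ← -0.384448 + (0.49/2)·(-0.677564 + (-1.771118)) = -0.984375
p(1.47) ≈ -0.9844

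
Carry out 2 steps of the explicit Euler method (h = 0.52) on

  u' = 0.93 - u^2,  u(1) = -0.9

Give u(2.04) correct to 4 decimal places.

Euler: u_{n+1} = u_n + h·f(x_n, u_n).
x=1.000000, u=-0.900000: f=0.120000 → u ← -0.900000 + 0.52·0.120000 = -0.837600
x=1.520000, u=-0.837600: f=0.228426 → u ← -0.837600 + 0.52·0.228426 = -0.718818
u(2.04) ≈ -0.7188

-0.7188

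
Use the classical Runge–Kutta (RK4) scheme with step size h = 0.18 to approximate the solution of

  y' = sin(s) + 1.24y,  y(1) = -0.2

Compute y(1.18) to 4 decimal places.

RK4: k1 = f(s_n, y_n); k2 = f(s_n + h/2, y_n + (h/2)·k1); k3 = f(s_n + h/2, y_n + (h/2)·k2); k4 = f(s_n + h, y_n + h·k3); y_{n+1} = y_n + (h/6)·(k1 + 2k2 + 2k3 + k4).
s=1.000000, y=-0.200000:
  k1 = f(1.000000, -0.200000) = 0.593471
  k2 = f(1.090000, -0.146588) = 0.704858
  k3 = f(1.090000, -0.136563) = 0.717289
  k4 = f(1.180000, -0.070888) = 0.836705
  y ← -0.200000 + (0.18/6)·(k1 + 2k2 + 2k3 + k4) = -0.071766
y(1.18) ≈ -0.0718

-0.0718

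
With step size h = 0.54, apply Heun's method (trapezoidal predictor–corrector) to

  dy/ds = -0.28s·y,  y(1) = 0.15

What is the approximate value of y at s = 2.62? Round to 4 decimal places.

0.0668

Heun: k1 = f(s_n, y_n); k2 = f(s_n + h, y_n + h·k1); y_{n+1} = y_n + (h/2)·(k1 + k2).
s=1.000000, y=0.150000:
  k1 = f(1.000000, 0.150000) = -0.042000
  k2 = f(1.540000, 0.127320) = -0.054900
  y ← 0.150000 + (0.54/2)·(-0.042000 + (-0.054900)) = 0.123837
s=1.540000, y=0.123837:
  k1 = f(1.540000, 0.123837) = -0.053398
  k2 = f(2.080000, 0.095002) = -0.055329
  y ← 0.123837 + (0.54/2)·(-0.053398 + (-0.055329)) = 0.094480
s=2.080000, y=0.094480:
  k1 = f(2.080000, 0.094480) = -0.055025
  k2 = f(2.620000, 0.064767) = -0.047513
  y ← 0.094480 + (0.54/2)·(-0.055025 + (-0.047513)) = 0.066795
y(2.62) ≈ 0.0668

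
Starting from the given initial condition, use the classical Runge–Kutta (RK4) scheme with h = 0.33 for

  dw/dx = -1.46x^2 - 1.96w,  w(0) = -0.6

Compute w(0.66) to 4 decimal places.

-0.2697

RK4: k1 = f(x_n, w_n); k2 = f(x_n + h/2, w_n + (h/2)·k1); k3 = f(x_n + h/2, w_n + (h/2)·k2); k4 = f(x_n + h, w_n + h·k3); w_{n+1} = w_n + (h/6)·(k1 + 2k2 + 2k3 + k4).
x=0.000000, w=-0.600000:
  k1 = f(0.000000, -0.600000) = 1.176000
  k2 = f(0.165000, -0.405960) = 0.755933
  k3 = f(0.165000, -0.475271) = 0.891783
  k4 = f(0.330000, -0.305712) = 0.440201
  w ← -0.600000 + (0.33/6)·(k1 + 2k2 + 2k3 + k4) = -0.329860
x=0.330000, w=-0.329860:
  k1 = f(0.330000, -0.329860) = 0.487532
  k2 = f(0.495000, -0.249417) = 0.131122
  k3 = f(0.495000, -0.308225) = 0.246385
  k4 = f(0.660000, -0.248553) = -0.148812
  w ← -0.329860 + (0.33/6)·(k1 + 2k2 + 2k3 + k4) = -0.269705
w(0.66) ≈ -0.2697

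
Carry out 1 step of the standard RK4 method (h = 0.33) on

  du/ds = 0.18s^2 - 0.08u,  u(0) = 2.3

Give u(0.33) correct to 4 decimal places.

2.2422

RK4: k1 = f(s_n, u_n); k2 = f(s_n + h/2, u_n + (h/2)·k1); k3 = f(s_n + h/2, u_n + (h/2)·k2); k4 = f(s_n + h, u_n + h·k3); u_{n+1} = u_n + (h/6)·(k1 + 2k2 + 2k3 + k4).
s=0.000000, u=2.300000:
  k1 = f(0.000000, 2.300000) = -0.184000
  k2 = f(0.165000, 2.269640) = -0.176671
  k3 = f(0.165000, 2.270849) = -0.176767
  k4 = f(0.330000, 2.241667) = -0.159731
  u ← 2.300000 + (0.33/6)·(k1 + 2k2 + 2k3 + k4) = 2.242217
u(0.33) ≈ 2.2422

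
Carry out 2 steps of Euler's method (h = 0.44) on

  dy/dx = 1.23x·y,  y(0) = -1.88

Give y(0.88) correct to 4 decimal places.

Euler: y_{n+1} = y_n + h·f(x_n, y_n).
x=0.000000, y=-1.880000: f=0.000000 → y ← -1.880000 + 0.44·0.000000 = -1.880000
x=0.440000, y=-1.880000: f=-1.017456 → y ← -1.880000 + 0.44·(-1.017456) = -2.327681
y(0.88) ≈ -2.3277

-2.3277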